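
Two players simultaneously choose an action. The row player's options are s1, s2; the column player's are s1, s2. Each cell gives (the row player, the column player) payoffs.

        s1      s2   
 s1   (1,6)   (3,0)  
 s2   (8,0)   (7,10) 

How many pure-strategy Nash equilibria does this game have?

1

Both s2: the row player gets 7 (best alternative 3); the column player gets 10 (best alternative 0). Neither deviates — NE.
Both s1 is not a NE: the row player would switch to s2 (8 > 1).
No other cell survives both best-response checks, so there is 1 pure NE.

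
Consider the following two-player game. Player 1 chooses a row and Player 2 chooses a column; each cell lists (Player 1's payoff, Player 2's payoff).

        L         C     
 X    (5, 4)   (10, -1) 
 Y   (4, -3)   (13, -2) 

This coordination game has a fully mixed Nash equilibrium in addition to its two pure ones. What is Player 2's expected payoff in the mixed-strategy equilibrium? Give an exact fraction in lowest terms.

-11/6

Player 1 mixes with probability p on X, chosen so Player 2 is indifferent: 4p + (-3)(1−p) = (-1)p + (-2)(1−p) gives p = 1/6.
Player 2's expected payoff is 4·1/6 + (-3)·5/6 = -11/6.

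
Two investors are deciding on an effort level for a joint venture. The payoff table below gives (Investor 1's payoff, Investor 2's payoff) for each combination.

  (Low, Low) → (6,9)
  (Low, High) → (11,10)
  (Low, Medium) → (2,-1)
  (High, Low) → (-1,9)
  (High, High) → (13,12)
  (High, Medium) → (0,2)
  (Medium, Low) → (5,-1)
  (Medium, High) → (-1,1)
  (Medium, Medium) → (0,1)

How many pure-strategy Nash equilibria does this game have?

Both High: Investor 1 gets 13 (best alternative 11); Investor 2 gets 12 (best alternative 9). Neither deviates — NE.
Both Medium is not a NE: Investor 1 would switch to Low (2 > 0).
No other cell survives both best-response checks, so there is 1 pure NE.

1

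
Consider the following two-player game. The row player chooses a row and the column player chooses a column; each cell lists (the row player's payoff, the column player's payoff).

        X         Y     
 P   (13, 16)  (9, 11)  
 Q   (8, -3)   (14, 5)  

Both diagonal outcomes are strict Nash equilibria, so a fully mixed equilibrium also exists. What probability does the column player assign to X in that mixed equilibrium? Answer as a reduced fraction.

The column player's mix q on X must make the row player indifferent between P and Q.
The row player's payoff from P: 13q + 9(1−q). From Q: 8q + 14(1−q).
Set equal: 5q = 5(1−q) → q = 5/10 = 1/2.

1/2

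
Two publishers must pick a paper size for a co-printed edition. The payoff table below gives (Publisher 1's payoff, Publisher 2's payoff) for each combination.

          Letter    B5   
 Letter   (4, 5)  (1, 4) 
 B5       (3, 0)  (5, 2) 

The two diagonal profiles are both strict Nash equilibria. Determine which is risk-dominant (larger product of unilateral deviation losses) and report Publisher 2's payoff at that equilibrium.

At both Letter: Publisher 1 loses 4 − 3 = 1 by deviating; Publisher 2 loses 5 − 4 = 1. Product = 1·1 = 1.
At both B5: Publisher 1 loses 5 − 1 = 4 by deviating; Publisher 2 loses 2 − 0 = 2. Product = 4·2 = 8.
8 > 1, so both B5 is risk-dominant. Publisher 2's payoff there is 2.

2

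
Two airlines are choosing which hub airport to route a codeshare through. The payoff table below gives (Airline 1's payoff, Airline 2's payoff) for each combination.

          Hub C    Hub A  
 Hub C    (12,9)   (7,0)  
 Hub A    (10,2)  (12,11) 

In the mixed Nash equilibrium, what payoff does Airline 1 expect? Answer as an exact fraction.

74/7

Airline 2 mixes with probability q on Hub C, chosen so Airline 1 is indifferent: 12q + 7(1−q) = 10q + 12(1−q) gives q = 5/7.
Airline 1's expected payoff (from either row, since indifferent) is 12·5/7 + 7·2/7 = 74/7.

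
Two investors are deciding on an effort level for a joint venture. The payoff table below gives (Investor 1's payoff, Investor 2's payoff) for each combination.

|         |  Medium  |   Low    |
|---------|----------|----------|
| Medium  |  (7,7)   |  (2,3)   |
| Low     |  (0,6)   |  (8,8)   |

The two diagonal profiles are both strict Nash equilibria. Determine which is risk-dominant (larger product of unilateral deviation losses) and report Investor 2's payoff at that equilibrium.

7

At both Medium: Investor 1 loses 7 − 0 = 7 by deviating; Investor 2 loses 7 − 3 = 4. Product = 7·4 = 28.
At both Low: Investor 1 loses 8 − 2 = 6 by deviating; Investor 2 loses 8 − 6 = 2. Product = 6·2 = 12.
28 > 12, so both Medium is risk-dominant. Investor 2's payoff there is 7.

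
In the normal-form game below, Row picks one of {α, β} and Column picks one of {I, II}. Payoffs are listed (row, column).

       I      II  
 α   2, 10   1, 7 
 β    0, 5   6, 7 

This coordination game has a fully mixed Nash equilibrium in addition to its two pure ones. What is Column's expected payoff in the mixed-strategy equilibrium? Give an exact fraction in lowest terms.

Row mixes with probability p on α, chosen so Column is indifferent: 10p + 5(1−p) = 7p + 7(1−p) gives p = 2/5.
Column's expected payoff is 10·2/5 + 5·3/5 = 7.

7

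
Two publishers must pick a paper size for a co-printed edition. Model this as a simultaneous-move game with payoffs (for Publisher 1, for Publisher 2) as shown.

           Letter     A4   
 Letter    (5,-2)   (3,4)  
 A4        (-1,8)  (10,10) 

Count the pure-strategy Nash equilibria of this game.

1

Both A4: Publisher 1 gets 10 (best alternative 3); Publisher 2 gets 10 (best alternative 8). Neither deviates — NE.
Both Letter is not a NE: Publisher 2 would switch to A4 (4 > -2).
No other cell survives both best-response checks, so there is 1 pure NE.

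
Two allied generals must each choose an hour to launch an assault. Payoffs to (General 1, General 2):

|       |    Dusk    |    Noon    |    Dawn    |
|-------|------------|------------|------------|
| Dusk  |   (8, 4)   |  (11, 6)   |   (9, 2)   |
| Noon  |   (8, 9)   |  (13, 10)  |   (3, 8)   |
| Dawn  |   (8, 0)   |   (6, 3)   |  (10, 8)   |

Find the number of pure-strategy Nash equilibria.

Both Noon: General 1 gets 13 (best alternative 11); General 2 gets 10 (best alternative 9). Neither deviates — NE.
Both Dawn: General 1 gets 10 (best alternative 9); General 2 gets 8 (best alternative 3). Neither deviates — NE.
Both Dusk is not a NE: General 2 would switch to Noon (6 > 4).
No other cell survives both best-response checks, so there are 2 pure NE.

2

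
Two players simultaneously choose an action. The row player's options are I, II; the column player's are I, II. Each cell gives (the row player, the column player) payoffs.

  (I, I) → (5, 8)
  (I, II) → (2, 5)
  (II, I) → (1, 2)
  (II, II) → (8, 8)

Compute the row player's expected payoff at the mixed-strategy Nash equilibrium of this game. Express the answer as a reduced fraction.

The column player mixes with probability q on I, chosen so the row player is indifferent: 5q + 2(1−q) = 1q + 8(1−q) gives q = 3/5.
The row player's expected payoff (from either row, since indifferent) is 5·3/5 + 2·2/5 = 19/5.

19/5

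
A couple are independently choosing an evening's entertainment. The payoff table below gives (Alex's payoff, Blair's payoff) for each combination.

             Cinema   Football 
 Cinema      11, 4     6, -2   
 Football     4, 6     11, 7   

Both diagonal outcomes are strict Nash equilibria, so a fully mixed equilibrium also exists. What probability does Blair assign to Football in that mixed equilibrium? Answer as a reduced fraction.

7/12

Blair's mix q on Cinema must make Alex indifferent between Cinema and Football.
Alex's payoff from Cinema: 11q + 6(1−q). From Football: 4q + 11(1−q).
Set equal: 7q = 5(1−q) → q = 5/12.
Probability on Football is 1 − 5/12 = 7/12.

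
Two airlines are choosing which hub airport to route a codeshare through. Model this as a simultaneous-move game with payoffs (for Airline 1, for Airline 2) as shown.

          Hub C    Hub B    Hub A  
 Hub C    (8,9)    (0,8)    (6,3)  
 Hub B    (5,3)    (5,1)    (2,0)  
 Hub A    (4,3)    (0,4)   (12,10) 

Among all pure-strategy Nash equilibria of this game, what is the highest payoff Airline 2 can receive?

10

Both Hub C is a pure NE (Airline 1: 8 ≥ 5; Airline 2: 9 ≥ 8). Airline 2 gets 9.
Both Hub A is a pure NE (Airline 1: 12 ≥ 6; Airline 2: 10 ≥ 4). Airline 2 gets 10.
Every other cell has a profitable deviation for at least one player. Highest of {9, 10} is 10.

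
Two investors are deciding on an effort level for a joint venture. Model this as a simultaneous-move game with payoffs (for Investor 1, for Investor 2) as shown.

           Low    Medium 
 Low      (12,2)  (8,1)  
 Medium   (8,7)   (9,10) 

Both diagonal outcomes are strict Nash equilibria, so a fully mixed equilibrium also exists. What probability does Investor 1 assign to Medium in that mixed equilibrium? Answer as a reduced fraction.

1/4

Investor 1's mix p on Low must make Investor 2 indifferent between Low and Medium.
Investor 2's payoff from Low: 2p + 7(1−p). From Medium: 1p + 10(1−p).
Set equal: 1p = 3(1−p) → p = 3/4.
Probability on Medium is 1 − 3/4 = 1/4.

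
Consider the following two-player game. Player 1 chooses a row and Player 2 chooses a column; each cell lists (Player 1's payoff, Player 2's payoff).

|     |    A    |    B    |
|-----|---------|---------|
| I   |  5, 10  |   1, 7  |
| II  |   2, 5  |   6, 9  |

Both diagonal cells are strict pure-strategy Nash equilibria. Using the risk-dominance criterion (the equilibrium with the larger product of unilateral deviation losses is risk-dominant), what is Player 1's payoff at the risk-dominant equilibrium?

6

At (I, A): Player 1 loses 5 − 2 = 3 by deviating; Player 2 loses 10 − 7 = 3. Product = 3·3 = 9.
At (II, B): Player 1 loses 6 − 1 = 5 by deviating; Player 2 loses 9 − 5 = 4. Product = 5·4 = 20.
20 > 9, so (II, B) is risk-dominant. Player 1's payoff there is 6.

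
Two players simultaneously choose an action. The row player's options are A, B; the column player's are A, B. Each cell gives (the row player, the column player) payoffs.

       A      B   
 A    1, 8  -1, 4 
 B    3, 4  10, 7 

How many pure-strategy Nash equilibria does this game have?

1

Both B: the row player gets 10 (best alternative -1); the column player gets 7 (best alternative 4). Neither deviates — NE.
Both A is not a NE: the row player would switch to B (3 > 1).
No other cell survives both best-response checks, so there is 1 pure NE.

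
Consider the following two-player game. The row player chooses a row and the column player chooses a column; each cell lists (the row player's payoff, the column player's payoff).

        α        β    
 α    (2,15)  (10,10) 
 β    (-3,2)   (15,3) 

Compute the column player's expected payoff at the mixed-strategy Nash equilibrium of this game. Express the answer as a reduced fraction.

The row player mixes with probability p on α, chosen so the column player is indifferent: 15p + 2(1−p) = 10p + 3(1−p) gives p = 1/6.
The column player's expected payoff is 15·1/6 + 2·5/6 = 25/6.

25/6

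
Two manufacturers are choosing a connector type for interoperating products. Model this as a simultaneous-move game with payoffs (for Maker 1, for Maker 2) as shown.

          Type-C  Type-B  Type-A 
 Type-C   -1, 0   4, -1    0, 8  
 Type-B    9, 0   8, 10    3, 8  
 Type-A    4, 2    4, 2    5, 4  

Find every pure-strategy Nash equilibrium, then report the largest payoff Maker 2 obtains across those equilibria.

10

Both Type-B is a pure NE (Maker 1: 8 ≥ 4; Maker 2: 10 ≥ 8). Maker 2 gets 10.
Both Type-A is a pure NE (Maker 1: 5 ≥ 3; Maker 2: 4 ≥ 2). Maker 2 gets 4.
Every other cell has a profitable deviation for at least one player. Highest of {10, 4} is 10.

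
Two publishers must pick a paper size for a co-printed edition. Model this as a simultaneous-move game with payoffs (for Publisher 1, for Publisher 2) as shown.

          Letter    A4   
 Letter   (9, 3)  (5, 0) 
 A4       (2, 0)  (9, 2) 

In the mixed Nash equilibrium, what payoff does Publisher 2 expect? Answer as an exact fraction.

6/5

Publisher 1 mixes with probability p on Letter, chosen so Publisher 2 is indifferent: 3p + 0(1−p) = 0p + 2(1−p) gives p = 2/5.
Publisher 2's expected payoff is 3·2/5 + 0·3/5 = 6/5.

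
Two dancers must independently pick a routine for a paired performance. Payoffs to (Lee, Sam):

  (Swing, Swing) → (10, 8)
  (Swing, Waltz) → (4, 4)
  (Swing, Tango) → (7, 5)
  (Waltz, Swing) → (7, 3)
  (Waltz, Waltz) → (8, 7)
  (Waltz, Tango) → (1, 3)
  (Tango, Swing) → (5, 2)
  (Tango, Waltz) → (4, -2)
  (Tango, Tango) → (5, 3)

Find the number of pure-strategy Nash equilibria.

2

Both Swing: Lee gets 10 (best alternative 7); Sam gets 8 (best alternative 5). Neither deviates — NE.
Both Waltz: Lee gets 8 (best alternative 4); Sam gets 7 (best alternative 3). Neither deviates — NE.
Both Tango is not a NE: Lee would switch to Swing (7 > 5).
No other cell survives both best-response checks, so there are 2 pure NE.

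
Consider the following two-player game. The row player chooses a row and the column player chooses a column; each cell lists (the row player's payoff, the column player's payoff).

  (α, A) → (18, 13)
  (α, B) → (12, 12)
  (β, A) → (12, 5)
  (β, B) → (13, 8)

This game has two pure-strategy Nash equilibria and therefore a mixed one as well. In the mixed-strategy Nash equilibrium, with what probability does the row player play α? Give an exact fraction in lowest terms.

3/4

The row player's mix p on α must make the column player indifferent between A and B.
The column player's payoff from A: 13p + 5(1−p). From B: 12p + 8(1−p).
Set equal: 1p = 3(1−p) → p = 3/4.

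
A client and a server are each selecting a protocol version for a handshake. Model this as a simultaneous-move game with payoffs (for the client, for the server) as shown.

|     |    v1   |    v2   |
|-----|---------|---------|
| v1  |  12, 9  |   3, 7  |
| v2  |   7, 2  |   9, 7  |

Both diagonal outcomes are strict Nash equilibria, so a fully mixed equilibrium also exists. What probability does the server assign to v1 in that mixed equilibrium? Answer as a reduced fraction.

The server's mix q on v1 must make the client indifferent between v1 and v2.
The client's payoff from v1: 12q + 3(1−q). From v2: 7q + 9(1−q).
Set equal: 5q = 6(1−q) → q = 6/11.

6/11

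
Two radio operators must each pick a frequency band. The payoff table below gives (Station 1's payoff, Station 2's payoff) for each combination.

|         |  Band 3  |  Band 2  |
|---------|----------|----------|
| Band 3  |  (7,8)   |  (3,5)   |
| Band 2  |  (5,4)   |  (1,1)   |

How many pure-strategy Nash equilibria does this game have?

Both Band 3: Station 1 gets 7 (best alternative 5); Station 2 gets 8 (best alternative 5). Neither deviates — NE.
Both Band 2 is not a NE: Station 1 would switch to Band 3 (3 > 1).
No other cell survives both best-response checks, so there is 1 pure NE.

1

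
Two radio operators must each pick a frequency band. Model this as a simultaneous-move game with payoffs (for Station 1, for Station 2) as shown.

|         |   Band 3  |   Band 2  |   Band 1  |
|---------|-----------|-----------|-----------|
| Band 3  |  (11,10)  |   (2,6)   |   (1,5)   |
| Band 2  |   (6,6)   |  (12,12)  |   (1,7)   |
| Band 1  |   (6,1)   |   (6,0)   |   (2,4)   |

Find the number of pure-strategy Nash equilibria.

3

Both Band 3: Station 1 gets 11 (best alternative 6); Station 2 gets 10 (best alternative 6). Neither deviates — NE.
Both Band 2: Station 1 gets 12 (best alternative 6); Station 2 gets 12 (best alternative 7). Neither deviates — NE.
Both Band 1: Station 1 gets 2 (best alternative 1); Station 2 gets 4 (best alternative 1). Neither deviates — NE.
(Band 3, Band 1) is not a NE: Station 1 would switch to Band 1 (2 > 1).
No other cell survives both best-response checks, so there are 3 pure NE.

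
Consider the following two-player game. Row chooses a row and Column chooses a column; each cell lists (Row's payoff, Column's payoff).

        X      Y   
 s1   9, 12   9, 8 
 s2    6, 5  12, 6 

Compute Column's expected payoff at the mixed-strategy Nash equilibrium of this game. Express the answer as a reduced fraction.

32/5

Row mixes with probability p on s1, chosen so Column is indifferent: 12p + 5(1−p) = 8p + 6(1−p) gives p = 1/5.
Column's expected payoff is 12·1/5 + 5·4/5 = 32/5.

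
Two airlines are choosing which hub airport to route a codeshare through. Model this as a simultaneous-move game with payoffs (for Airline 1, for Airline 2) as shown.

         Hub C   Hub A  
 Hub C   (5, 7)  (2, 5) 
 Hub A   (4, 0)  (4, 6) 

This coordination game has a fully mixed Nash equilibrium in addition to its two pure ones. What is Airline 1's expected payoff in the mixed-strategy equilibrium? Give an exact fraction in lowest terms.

4

Airline 2 mixes with probability q on Hub C, chosen so Airline 1 is indifferent: 5q + 2(1−q) = 4q + 4(1−q) gives q = 2/3.
Airline 1's expected payoff (from either row, since indifferent) is 5·2/3 + 2·1/3 = 4.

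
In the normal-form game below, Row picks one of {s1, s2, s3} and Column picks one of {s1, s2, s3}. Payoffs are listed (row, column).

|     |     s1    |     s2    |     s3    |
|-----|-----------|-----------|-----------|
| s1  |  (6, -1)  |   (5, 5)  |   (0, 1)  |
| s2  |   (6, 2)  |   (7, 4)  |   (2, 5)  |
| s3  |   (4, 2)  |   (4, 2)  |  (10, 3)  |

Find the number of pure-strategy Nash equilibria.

Both s3: Row gets 10 (best alternative 2); Column gets 3 (best alternative 2). Neither deviates — NE.
Both s1 is not a NE: Column would switch to s2 (5 > -1).
No other cell survives both best-response checks, so there is 1 pure NE.

1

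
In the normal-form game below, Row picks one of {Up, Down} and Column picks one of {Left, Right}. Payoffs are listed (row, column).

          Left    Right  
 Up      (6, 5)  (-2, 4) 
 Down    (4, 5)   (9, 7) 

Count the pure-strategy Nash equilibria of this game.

(Up, Left): Row gets 6 (best alternative 4); Column gets 5 (best alternative 4). Neither deviates — NE.
(Down, Right): Row gets 9 (best alternative -2); Column gets 7 (best alternative 5). Neither deviates — NE.
(Up, Right) is not a NE: Row would switch to Down (9 > -2).
No other cell survives both best-response checks, so there are 2 pure NE.

2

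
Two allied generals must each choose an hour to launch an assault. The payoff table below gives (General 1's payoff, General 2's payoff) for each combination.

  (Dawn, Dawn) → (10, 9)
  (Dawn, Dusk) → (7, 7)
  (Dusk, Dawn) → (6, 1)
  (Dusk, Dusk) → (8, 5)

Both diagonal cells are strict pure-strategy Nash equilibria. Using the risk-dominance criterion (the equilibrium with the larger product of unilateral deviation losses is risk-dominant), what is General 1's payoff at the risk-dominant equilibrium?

At both Dawn: General 1 loses 10 − 6 = 4 by deviating; General 2 loses 9 − 7 = 2. Product = 4·2 = 8.
At both Dusk: General 1 loses 8 − 7 = 1 by deviating; General 2 loses 5 − 1 = 4. Product = 1·4 = 4.
8 > 4, so both Dawn is risk-dominant. General 1's payoff there is 10.

10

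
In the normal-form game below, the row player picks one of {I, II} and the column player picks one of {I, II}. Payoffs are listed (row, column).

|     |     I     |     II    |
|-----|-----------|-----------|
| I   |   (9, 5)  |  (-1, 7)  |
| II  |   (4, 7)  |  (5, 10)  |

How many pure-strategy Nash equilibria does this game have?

Both II: the row player gets 5 (best alternative -1); the column player gets 10 (best alternative 7). Neither deviates — NE.
Both I is not a NE: the column player would switch to II (7 > 5).
No other cell survives both best-response checks, so there is 1 pure NE.

1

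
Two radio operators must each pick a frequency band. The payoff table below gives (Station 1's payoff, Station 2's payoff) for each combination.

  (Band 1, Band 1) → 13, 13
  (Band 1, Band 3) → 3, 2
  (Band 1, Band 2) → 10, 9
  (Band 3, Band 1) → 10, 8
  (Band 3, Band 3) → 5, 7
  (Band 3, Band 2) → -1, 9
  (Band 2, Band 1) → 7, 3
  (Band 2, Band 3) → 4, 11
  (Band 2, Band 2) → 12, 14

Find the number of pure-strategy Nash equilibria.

Both Band 1: Station 1 gets 13 (best alternative 10); Station 2 gets 13 (best alternative 9). Neither deviates — NE.
Both Band 2: Station 1 gets 12 (best alternative 10); Station 2 gets 14 (best alternative 11). Neither deviates — NE.
Both Band 3 is not a NE: Station 2 would switch to Band 2 (9 > 7).
No other cell survives both best-response checks, so there are 2 pure NE.

2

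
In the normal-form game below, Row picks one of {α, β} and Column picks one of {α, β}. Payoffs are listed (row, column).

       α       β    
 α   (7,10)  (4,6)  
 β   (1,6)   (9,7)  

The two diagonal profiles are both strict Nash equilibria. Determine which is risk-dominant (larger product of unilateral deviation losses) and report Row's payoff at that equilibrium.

7

At both α: Row loses 7 − 1 = 6 by deviating; Column loses 10 − 6 = 4. Product = 6·4 = 24.
At both β: Row loses 9 − 4 = 5 by deviating; Column loses 7 − 6 = 1. Product = 5·1 = 5.
24 > 5, so both α is risk-dominant. Row's payoff there is 7.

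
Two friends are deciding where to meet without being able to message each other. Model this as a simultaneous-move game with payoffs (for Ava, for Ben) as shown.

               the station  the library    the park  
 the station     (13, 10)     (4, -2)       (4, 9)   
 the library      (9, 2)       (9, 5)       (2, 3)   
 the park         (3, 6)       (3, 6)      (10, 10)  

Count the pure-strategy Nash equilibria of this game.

3

Both the station: Ava gets 13 (best alternative 9); Ben gets 10 (best alternative 9). Neither deviates — NE.
Both the library: Ava gets 9 (best alternative 4); Ben gets 5 (best alternative 3). Neither deviates — NE.
Both the park: Ava gets 10 (best alternative 4); Ben gets 10 (best alternative 6). Neither deviates — NE.
(the park, the library) is not a NE: Ava would switch to the library (9 > 3).
No other cell survives both best-response checks, so there are 3 pure NE.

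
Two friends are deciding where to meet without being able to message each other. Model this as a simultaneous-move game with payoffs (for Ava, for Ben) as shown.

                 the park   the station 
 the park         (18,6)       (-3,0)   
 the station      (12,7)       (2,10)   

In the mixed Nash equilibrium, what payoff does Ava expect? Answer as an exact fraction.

Ben mixes with probability q on the park, chosen so Ava is indifferent: 18q + (-3)(1−q) = 12q + 2(1−q) gives q = 5/11.
Ava's expected payoff (from either row, since indifferent) is 18·5/11 + (-3)·6/11 = 72/11.

72/11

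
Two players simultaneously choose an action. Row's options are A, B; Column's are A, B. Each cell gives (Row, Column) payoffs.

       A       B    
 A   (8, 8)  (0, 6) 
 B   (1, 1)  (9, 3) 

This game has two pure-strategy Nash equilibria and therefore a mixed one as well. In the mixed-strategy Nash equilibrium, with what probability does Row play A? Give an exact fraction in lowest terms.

Row's mix p on A must make Column indifferent between A and B.
Column's payoff from A: 8p + 1(1−p). From B: 6p + 3(1−p).
Set equal: 2p = 2(1−p) → p = 2/4 = 1/2.

1/2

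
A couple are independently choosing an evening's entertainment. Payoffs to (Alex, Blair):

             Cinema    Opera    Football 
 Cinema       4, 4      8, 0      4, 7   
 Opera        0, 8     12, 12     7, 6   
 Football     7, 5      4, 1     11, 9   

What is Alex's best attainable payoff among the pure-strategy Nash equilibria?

Both Opera is a pure NE (Alex: 12 ≥ 8; Blair: 12 ≥ 8). Alex gets 12.
Both Football is a pure NE (Alex: 11 ≥ 7; Blair: 9 ≥ 5). Alex gets 11.
Every other cell has a profitable deviation for at least one player. Highest of {12, 11} is 12.

12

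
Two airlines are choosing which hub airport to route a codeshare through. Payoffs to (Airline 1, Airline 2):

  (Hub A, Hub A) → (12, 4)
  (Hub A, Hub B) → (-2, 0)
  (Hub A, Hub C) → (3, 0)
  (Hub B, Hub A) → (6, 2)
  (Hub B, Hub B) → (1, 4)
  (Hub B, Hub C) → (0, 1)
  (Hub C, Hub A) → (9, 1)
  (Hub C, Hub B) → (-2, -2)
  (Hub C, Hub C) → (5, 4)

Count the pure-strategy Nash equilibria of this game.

3

Both Hub A: Airline 1 gets 12 (best alternative 9); Airline 2 gets 4 (best alternative 0). Neither deviates — NE.
Both Hub B: Airline 1 gets 1 (best alternative -2); Airline 2 gets 4 (best alternative 2). Neither deviates — NE.
Both Hub C: Airline 1 gets 5 (best alternative 3); Airline 2 gets 4 (best alternative 1). Neither deviates — NE.
(Hub C, Hub B) is not a NE: Airline 1 would switch to Hub B (1 > -2).
No other cell survives both best-response checks, so there are 3 pure NE.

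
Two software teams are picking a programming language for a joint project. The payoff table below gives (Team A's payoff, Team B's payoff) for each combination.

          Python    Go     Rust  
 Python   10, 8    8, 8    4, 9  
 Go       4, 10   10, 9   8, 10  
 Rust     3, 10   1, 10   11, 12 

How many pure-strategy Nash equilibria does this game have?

Both Rust: Team A gets 11 (best alternative 8); Team B gets 12 (best alternative 10). Neither deviates — NE.
Both Python is not a NE: Team B would switch to Rust (9 > 8).
No other cell survives both best-response checks, so there is 1 pure NE.

1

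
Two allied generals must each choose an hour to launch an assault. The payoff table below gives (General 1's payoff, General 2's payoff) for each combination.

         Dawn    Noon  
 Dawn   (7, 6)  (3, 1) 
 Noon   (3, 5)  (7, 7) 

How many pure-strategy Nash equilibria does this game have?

2

Both Dawn: General 1 gets 7 (best alternative 3); General 2 gets 6 (best alternative 1). Neither deviates — NE.
Both Noon: General 1 gets 7 (best alternative 3); General 2 gets 7 (best alternative 5). Neither deviates — NE.
(Noon, Dawn) is not a NE: General 1 would switch to Dawn (7 > 3).
No other cell survives both best-response checks, so there are 2 pure NE.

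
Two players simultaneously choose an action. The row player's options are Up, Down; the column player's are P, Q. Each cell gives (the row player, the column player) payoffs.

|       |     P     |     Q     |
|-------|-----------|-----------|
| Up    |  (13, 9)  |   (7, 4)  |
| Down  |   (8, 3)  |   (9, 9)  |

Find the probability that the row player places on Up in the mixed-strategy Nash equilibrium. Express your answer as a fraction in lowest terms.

6/11

The row player's mix p on Up must make the column player indifferent between P and Q.
The column player's payoff from P: 9p + 3(1−p). From Q: 4p + 9(1−p).
Set equal: 5p = 6(1−p) → p = 6/11.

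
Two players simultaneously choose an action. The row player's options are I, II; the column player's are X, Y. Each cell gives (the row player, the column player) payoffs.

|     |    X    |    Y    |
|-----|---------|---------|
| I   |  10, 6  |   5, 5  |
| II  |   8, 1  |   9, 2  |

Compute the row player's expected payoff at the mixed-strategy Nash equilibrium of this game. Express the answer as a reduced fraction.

25/3

The column player mixes with probability q on X, chosen so the row player is indifferent: 10q + 5(1−q) = 8q + 9(1−q) gives q = 2/3.
The row player's expected payoff (from either row, since indifferent) is 10·2/3 + 5·1/3 = 25/3.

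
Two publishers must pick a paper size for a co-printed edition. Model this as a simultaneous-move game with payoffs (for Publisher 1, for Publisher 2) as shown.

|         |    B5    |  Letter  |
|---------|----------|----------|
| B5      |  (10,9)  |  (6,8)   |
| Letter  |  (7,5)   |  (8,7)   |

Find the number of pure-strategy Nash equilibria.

Both B5: Publisher 1 gets 10 (best alternative 7); Publisher 2 gets 9 (best alternative 8). Neither deviates — NE.
Both Letter: Publisher 1 gets 8 (best alternative 6); Publisher 2 gets 7 (best alternative 5). Neither deviates — NE.
(Letter, B5) is not a NE: Publisher 1 would switch to B5 (10 > 7).
No other cell survives both best-response checks, so there are 2 pure NE.

2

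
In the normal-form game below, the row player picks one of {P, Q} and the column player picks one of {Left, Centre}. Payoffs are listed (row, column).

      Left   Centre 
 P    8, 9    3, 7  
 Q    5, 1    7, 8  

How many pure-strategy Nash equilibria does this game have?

2

(P, Left): the row player gets 8 (best alternative 5); the column player gets 9 (best alternative 7). Neither deviates — NE.
(Q, Centre): the row player gets 7 (best alternative 3); the column player gets 8 (best alternative 1). Neither deviates — NE.
(P, Centre) is not a NE: the row player would switch to Q (7 > 3).
No other cell survives both best-response checks, so there are 2 pure NE.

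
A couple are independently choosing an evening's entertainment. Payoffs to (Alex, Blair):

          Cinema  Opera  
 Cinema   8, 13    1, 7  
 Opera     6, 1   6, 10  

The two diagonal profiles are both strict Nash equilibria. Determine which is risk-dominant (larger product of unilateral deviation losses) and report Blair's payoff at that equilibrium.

10

At both Cinema: Alex loses 8 − 6 = 2 by deviating; Blair loses 13 − 7 = 6. Product = 2·6 = 12.
At both Opera: Alex loses 6 − 1 = 5 by deviating; Blair loses 10 − 1 = 9. Product = 5·9 = 45.
45 > 12, so both Opera is risk-dominant. Blair's payoff there is 10.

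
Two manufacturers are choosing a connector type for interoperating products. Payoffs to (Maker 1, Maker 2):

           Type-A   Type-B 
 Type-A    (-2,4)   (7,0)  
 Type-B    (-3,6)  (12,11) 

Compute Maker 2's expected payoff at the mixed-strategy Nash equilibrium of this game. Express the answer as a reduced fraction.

44/9

Maker 1 mixes with probability p on Type-A, chosen so Maker 2 is indifferent: 4p + 6(1−p) = 0p + 11(1−p) gives p = 5/9.
Maker 2's expected payoff is 4·5/9 + 6·4/9 = 44/9.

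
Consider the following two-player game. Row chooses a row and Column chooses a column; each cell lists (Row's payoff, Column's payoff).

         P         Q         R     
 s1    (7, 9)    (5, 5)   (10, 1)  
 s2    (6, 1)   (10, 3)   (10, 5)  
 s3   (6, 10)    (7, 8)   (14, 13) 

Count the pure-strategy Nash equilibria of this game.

2

(s1, P): Row gets 7 (best alternative 6); Column gets 9 (best alternative 5). Neither deviates — NE.
(s3, R): Row gets 14 (best alternative 10); Column gets 13 (best alternative 10). Neither deviates — NE.
(s2, Q) is not a NE: Column would switch to R (5 > 3).
No other cell survives both best-response checks, so there are 2 pure NE.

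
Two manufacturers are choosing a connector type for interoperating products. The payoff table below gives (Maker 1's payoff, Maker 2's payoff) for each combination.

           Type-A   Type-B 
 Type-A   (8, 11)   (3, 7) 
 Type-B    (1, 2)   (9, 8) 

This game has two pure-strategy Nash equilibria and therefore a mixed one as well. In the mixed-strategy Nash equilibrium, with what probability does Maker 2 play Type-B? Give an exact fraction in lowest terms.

7/13

Maker 2's mix q on Type-A must make Maker 1 indifferent between Type-A and Type-B.
Maker 1's payoff from Type-A: 8q + 3(1−q). From Type-B: 1q + 9(1−q).
Set equal: 7q = 6(1−q) → q = 6/13.
Probability on Type-B is 1 − 6/13 = 7/13.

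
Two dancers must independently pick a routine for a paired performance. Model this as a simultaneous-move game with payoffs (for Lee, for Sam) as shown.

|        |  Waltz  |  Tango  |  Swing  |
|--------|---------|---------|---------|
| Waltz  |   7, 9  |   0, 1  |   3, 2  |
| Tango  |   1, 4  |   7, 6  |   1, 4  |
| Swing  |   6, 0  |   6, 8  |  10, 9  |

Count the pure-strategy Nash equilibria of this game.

Both Waltz: Lee gets 7 (best alternative 6); Sam gets 9 (best alternative 2). Neither deviates — NE.
Both Tango: Lee gets 7 (best alternative 6); Sam gets 6 (best alternative 4). Neither deviates — NE.
Both Swing: Lee gets 10 (best alternative 3); Sam gets 9 (best alternative 8). Neither deviates — NE.
(Tango, Swing) is not a NE: Lee would switch to Swing (10 > 1).
No other cell survives both best-response checks, so there are 3 pure NE.

3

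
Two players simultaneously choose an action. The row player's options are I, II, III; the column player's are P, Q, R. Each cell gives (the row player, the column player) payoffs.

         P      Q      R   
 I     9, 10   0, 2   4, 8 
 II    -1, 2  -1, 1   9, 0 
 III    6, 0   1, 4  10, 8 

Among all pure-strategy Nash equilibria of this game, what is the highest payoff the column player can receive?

10

(I, P) is a pure NE (the row player: 9 ≥ 6; the column player: 10 ≥ 8). The column player gets 10.
(III, R) is a pure NE (the row player: 10 ≥ 9; the column player: 8 ≥ 4). The column player gets 8.
Every other cell has a profitable deviation for at least one player. Highest of {10, 8} is 10.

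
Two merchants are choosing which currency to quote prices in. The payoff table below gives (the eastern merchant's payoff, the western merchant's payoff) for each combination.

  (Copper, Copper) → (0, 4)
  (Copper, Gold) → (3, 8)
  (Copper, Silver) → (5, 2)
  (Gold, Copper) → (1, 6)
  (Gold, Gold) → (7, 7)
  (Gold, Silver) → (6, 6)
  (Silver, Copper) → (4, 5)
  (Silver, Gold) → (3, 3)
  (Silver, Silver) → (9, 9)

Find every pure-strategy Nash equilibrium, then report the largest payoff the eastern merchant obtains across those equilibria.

9

Both Gold is a pure NE (the eastern merchant: 7 ≥ 3; the western merchant: 7 ≥ 6). The eastern merchant gets 7.
Both Silver is a pure NE (the eastern merchant: 9 ≥ 6; the western merchant: 9 ≥ 5). The eastern merchant gets 9.
Every other cell has a profitable deviation for at least one player. Highest of {7, 9} is 9.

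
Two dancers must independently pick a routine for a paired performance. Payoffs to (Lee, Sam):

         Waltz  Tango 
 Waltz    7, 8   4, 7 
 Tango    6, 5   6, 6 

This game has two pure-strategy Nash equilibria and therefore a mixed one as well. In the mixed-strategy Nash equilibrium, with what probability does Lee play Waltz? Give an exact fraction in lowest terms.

1/2

Lee's mix p on Waltz must make Sam indifferent between Waltz and Tango.
Sam's payoff from Waltz: 8p + 5(1−p). From Tango: 7p + 6(1−p).
Set equal: 1p = 1(1−p) → p = 1/2.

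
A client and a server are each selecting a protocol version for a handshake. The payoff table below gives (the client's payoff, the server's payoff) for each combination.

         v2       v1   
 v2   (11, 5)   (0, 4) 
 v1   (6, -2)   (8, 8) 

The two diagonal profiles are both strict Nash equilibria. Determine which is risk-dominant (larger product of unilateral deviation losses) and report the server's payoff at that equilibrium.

8

At both v2: the client loses 11 − 6 = 5 by deviating; the server loses 5 − 4 = 1. Product = 5·1 = 5.
At both v1: the client loses 8 − 0 = 8 by deviating; the server loses 8 − (-2) = 10. Product = 8·10 = 80.
80 > 5, so both v1 is risk-dominant. The server's payoff there is 8.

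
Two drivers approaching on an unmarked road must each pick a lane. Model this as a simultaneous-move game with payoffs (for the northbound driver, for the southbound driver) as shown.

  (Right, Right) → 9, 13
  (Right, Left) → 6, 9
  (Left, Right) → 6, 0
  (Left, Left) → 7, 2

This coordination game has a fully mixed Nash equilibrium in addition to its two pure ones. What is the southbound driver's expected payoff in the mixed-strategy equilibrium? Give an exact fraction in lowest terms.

13/3

The northbound driver mixes with probability p on Right, chosen so the southbound driver is indifferent: 13p + 0(1−p) = 9p + 2(1−p) gives p = 1/3.
The southbound driver's expected payoff is 13·1/3 + 0·2/3 = 13/3.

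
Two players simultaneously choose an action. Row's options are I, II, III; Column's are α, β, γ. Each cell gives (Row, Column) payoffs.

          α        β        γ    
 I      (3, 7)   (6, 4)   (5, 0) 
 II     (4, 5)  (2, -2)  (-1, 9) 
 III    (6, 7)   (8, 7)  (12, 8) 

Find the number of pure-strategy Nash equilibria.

(III, γ): Row gets 12 (best alternative 5); Column gets 8 (best alternative 7). Neither deviates — NE.
(I, α) is not a NE: Row would switch to III (6 > 3).
No other cell survives both best-response checks, so there is 1 pure NE.

1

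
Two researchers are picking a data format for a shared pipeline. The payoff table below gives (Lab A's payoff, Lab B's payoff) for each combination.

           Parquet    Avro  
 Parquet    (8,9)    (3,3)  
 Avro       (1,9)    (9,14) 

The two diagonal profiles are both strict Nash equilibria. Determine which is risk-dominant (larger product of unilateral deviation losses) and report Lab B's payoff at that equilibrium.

At both Parquet: Lab A loses 8 − 1 = 7 by deviating; Lab B loses 9 − 3 = 6. Product = 7·6 = 42.
At both Avro: Lab A loses 9 − 3 = 6 by deviating; Lab B loses 14 − 9 = 5. Product = 6·5 = 30.
42 > 30, so both Parquet is risk-dominant. Lab B's payoff there is 9.

9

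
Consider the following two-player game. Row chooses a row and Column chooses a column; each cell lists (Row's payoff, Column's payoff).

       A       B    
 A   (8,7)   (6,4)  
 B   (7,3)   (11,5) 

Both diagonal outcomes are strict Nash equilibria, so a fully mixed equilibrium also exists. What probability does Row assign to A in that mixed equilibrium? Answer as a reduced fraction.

Row's mix p on A must make Column indifferent between A and B.
Column's payoff from A: 7p + 3(1−p). From B: 4p + 5(1−p).
Set equal: 3p = 2(1−p) → p = 2/5.

2/5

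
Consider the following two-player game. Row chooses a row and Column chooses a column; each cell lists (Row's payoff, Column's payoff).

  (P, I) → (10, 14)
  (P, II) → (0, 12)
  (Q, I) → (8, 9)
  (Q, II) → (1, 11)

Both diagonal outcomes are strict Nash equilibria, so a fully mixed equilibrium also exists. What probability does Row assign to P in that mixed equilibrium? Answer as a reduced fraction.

1/2

Row's mix p on P must make Column indifferent between I and II.
Column's payoff from I: 14p + 9(1−p). From II: 12p + 11(1−p).
Set equal: 2p = 2(1−p) → p = 2/4 = 1/2.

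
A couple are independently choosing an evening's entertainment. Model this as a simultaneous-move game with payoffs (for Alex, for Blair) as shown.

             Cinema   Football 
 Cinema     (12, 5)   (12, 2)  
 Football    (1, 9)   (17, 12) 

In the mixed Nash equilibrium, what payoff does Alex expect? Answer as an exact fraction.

12

Blair mixes with probability q on Cinema, chosen so Alex is indifferent: 12q + 12(1−q) = 1q + 17(1−q) gives q = 5/16.
Alex's expected payoff (from either row, since indifferent) is 12·5/16 + 12·11/16 = 12.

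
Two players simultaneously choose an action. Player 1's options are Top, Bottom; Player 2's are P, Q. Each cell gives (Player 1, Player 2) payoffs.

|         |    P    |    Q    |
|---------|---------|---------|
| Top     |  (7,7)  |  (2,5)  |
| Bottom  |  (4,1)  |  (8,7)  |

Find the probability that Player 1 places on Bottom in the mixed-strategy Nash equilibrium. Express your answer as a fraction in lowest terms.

Player 1's mix p on Top must make Player 2 indifferent between P and Q.
Player 2's payoff from P: 7p + 1(1−p). From Q: 5p + 7(1−p).
Set equal: 2p = 6(1−p) → p = 6/8 = 3/4.
Probability on Bottom is 1 − 3/4 = 1/4.

1/4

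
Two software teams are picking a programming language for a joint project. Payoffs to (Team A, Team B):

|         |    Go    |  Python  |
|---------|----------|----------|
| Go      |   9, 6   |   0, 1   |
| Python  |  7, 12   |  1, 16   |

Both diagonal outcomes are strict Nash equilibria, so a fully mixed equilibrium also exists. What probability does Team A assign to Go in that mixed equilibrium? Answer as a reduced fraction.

Team A's mix p on Go must make Team B indifferent between Go and Python.
Team B's payoff from Go: 6p + 12(1−p). From Python: 1p + 16(1−p).
Set equal: 5p = 4(1−p) → p = 4/9.

4/9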